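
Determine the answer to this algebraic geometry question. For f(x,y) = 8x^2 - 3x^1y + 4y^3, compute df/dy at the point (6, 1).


df/dy = (-3)*x^1 + 3*4*y^2
At (6,1): (-3)*6^1 + 3*4*1^2
= -18 + 12
= -6

-6


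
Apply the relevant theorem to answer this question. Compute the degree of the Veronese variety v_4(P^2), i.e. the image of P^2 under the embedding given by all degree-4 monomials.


The Veronese variety v_4(P^2) has degree d^r.
d^r = 4^2 = 16

16


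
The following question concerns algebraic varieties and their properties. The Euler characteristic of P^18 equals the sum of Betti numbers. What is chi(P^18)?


The complex projective space P^18 has one cell in each even real dimension 0, 2, ..., 36.
The cohomology groups are H^{2k}(P^18) = Z for k = 0,...,18, and 0 otherwise.
Euler characteristic = sum of Betti numbers = 1 per even-dimensional cohomology group.
chi(P^18) = 18 + 1 = 19

19


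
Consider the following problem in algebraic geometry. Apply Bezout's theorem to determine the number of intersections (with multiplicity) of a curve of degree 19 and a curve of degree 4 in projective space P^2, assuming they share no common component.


Bezout's theorem states the intersection count equals the product of degrees.
Intersection count = 19 * 4 = 76

76


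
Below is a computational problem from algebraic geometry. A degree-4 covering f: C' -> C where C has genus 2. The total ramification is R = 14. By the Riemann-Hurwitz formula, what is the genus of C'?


Riemann-Hurwitz formula: 2g' - 2 = d(2g - 2) + R
Given: d = 4, g = 2, R = 14
2g' - 2 = 4*(2*2 - 2) + 14
2g' - 2 = 4*2 + 14
2g' - 2 = 8 + 14 = 22
2g' = 24
g' = 12

12


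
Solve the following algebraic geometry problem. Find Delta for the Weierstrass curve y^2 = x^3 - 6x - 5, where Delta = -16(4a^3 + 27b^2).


Compute each component:
4a^3 = 4*(-6)^3 = 4*(-216) = -864
27b^2 = 27*(-5)^2 = 27*25 = 675
4a^3 + 27b^2 = -864 + 675 = -189
Delta = -16*(-189) = 3024

3024


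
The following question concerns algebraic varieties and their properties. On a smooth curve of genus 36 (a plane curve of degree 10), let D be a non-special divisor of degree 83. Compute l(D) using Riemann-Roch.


First, compute the genus of a smooth plane curve of degree 10:
g = (d-1)(d-2)/2 = (10-1)(10-2)/2 = 36
For a non-special divisor D (i.e., h^1(D) = 0), Riemann-Roch gives:
l(D) = deg(D) - g + 1
Since deg(D) = 83 >= 2g - 1 = 71, D is non-special.
l(D) = 83 - 36 + 1 = 48

48


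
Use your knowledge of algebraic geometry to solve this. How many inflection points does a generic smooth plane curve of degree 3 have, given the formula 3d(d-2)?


For a general smooth plane curve C of degree d, the inflection points are
the intersection of C with its Hessian curve, which has degree 3(d-2).
By Bezout, the total intersection number is d * 3(d-2) = 3 * 3 = 9.
For a general curve every flex is ordinary, so each contributes
multiplicity 1 to C·Hess(C), and the number of distinct inflection
points is 3d(d-2).
Inflection points = 3*3*(3-2) = 3*3*1 = 9

9


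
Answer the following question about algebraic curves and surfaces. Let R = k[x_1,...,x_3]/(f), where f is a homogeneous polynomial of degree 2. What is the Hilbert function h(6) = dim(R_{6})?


For R = k[x_1,...,x_n]/(f) with f homogeneous of degree e:
The Hilbert series is (1 - t^e)/(1 - t)^n.
So h(d) = C(d+n-1, n-1) - C(d-e+n-1, n-1) for d >= e.
With n=3, e=2, d=6:
C(6+3-1, 3-1) = C(8, 2) = 28
C(6-2+3-1, 3-1) = C(6, 2) = 15
h(6) = 28 - 15 = 13

13


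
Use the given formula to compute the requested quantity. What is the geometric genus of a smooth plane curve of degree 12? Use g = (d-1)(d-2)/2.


Using the genus formula for smooth plane curves:
g = (d-1)(d-2)/2
g = (12-1)(12-2)/2
g = 11*10/2
g = 110/2 = 55

55


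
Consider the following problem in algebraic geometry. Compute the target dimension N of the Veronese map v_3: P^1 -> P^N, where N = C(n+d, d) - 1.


The Veronese embedding v_d: P^n -> P^N maps each point to all
degree-d monomials in n+1 homogeneous coordinates.
N = C(n+d, d) - 1
N = C(1+3, 3) - 1
N = C(4, 3) - 1
C(4, 3) = 4
N = 4 - 1 = 3

3


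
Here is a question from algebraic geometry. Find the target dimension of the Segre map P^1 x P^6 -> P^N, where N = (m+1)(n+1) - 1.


The Segre embedding maps P^m x P^n into P^N via
all products of coordinates from each factor.
N = (m+1)(n+1) - 1
N = (1+1)(6+1) - 1
N = 2*7 - 1
N = 14 - 1 = 13

13


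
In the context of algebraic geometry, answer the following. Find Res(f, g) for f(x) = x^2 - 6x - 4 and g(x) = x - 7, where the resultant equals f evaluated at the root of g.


For Res(f, x - c), we evaluate f at x = c.
f(7) = 7^2 - 6*7 - 4
= 49 - 42 - 4
= 7 - 4 = 3
Res(f, g) = 3

3


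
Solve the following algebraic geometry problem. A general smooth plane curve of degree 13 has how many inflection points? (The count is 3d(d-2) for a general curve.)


For a general smooth plane curve C of degree d, the inflection points are
the intersection of C with its Hessian curve, which has degree 3(d-2).
By Bezout, the total intersection number is d * 3(d-2) = 13 * 33 = 429.
For a general curve every flex is ordinary, so each contributes
multiplicity 1 to C·Hess(C), and the number of distinct inflection
points is 3d(d-2).
Inflection points = 3*13*(13-2) = 3*13*11 = 429

429


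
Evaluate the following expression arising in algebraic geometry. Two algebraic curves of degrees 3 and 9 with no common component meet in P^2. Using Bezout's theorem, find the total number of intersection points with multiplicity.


Bezout's theorem states the intersection count equals the product of degrees.
Intersection count = 3 * 9 = 27

27


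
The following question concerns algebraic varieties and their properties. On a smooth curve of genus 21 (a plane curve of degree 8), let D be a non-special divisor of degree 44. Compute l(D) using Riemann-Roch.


First, compute the genus of a smooth plane curve of degree 8:
g = (d-1)(d-2)/2 = (8-1)(8-2)/2 = 21
For a non-special divisor D (i.e., h^1(D) = 0), Riemann-Roch gives:
l(D) = deg(D) - g + 1
Since deg(D) = 44 >= 2g - 1 = 41, D is non-special.
l(D) = 44 - 21 + 1 = 24

24


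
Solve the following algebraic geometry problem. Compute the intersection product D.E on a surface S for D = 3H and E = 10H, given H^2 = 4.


Using bilinearity of the intersection pairing on a surface S:
(aH).(bH) = ab * (H.H)
We have H^2 = 4.
D.E = (3H).(10H) = 3*10*4
= 30*4
= 120

120


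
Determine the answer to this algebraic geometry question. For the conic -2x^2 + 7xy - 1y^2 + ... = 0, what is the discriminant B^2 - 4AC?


The discriminant of a conic Ax^2 + Bxy + Cy^2 + ... = 0 is B^2 - 4AC.
B^2 = 7^2 = 49
4AC = 4*(-2)*(-1) = 8
Discriminant = 49 - 8 = 41

41


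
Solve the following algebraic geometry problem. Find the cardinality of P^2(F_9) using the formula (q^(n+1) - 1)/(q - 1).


P^2(F_9) has (q^(n+1) - 1)/(q - 1) points.
= 9^2 + 9^1 + 9^0
= 81 + 9 + 1
= 91

91


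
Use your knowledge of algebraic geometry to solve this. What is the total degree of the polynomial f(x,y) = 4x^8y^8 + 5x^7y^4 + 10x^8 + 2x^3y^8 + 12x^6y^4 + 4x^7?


Examine each term for its total degree (sum of exponents).
  Term '4x^8y^8' has total degree 8+8 = 16.
  Term '5x^7y^4' has total degree 7+4 = 11.
  Term '10x^8' has total degree 8+0 = 8.
  Term '2x^3y^8' has total degree 3+8 = 11.
  Term '12x^6y^4' has total degree 6+4 = 10.
  Term '4x^7' has total degree 7+0 = 7.
The maximum total degree among all terms is 16.

16


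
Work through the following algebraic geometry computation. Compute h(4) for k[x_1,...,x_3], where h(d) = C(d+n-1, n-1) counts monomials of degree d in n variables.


The Hilbert function for the polynomial ring in 3 variables is:
h(d) = C(d+n-1, n-1)
h(4) = C(4+3-1, 3-1) = C(6, 2)
= 6! / (2! * 4!)
= 15

15


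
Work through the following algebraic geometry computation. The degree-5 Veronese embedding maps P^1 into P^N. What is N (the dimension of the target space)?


The Veronese embedding v_d: P^n -> P^N maps each point to all
degree-d monomials in n+1 homogeneous coordinates.
N = C(n+d, d) - 1
N = C(1+5, 5) - 1
N = C(6, 5) - 1
C(6, 5) = 6
N = 6 - 1 = 5

5


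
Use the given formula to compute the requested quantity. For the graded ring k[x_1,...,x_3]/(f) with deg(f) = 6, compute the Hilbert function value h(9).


For R = k[x_1,...,x_n]/(f) with f homogeneous of degree e:
The Hilbert series is (1 - t^e)/(1 - t)^n.
So h(d) = C(d+n-1, n-1) - C(d-e+n-1, n-1) for d >= e.
With n=3, e=6, d=9:
C(9+3-1, 3-1) = C(11, 2) = 55
C(9-6+3-1, 3-1) = C(5, 2) = 10
h(9) = 55 - 10 = 45

45


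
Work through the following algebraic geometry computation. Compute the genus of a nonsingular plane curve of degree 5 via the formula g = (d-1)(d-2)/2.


Using the genus formula for smooth plane curves:
g = (d-1)(d-2)/2
g = (5-1)(5-2)/2
g = 4*3/2
g = 12/2 = 6

6


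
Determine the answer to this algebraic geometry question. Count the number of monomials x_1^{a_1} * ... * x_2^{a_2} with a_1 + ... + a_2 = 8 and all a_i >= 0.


The number of degree-8 monomials in 2 variables is C(d+n-1, n-1).
= C(8+2-1, 2-1) = C(9, 1)
= 9

9


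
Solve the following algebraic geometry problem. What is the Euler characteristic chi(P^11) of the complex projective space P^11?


The complex projective space P^11 has one cell in each even real dimension 0, 2, ..., 22.
The cohomology groups are H^{2k}(P^11) = Z for k = 0,...,11, and 0 otherwise.
Euler characteristic = sum of Betti numbers = 1 per even-dimensional cohomology group.
chi(P^11) = 11 + 1 = 12

12


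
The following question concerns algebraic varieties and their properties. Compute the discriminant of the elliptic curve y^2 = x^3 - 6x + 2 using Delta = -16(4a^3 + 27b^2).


Compute each component:
4a^3 = 4*(-6)^3 = 4*(-216) = -864
27b^2 = 27*2^2 = 27*4 = 108
4a^3 + 27b^2 = -864 + 108 = -756
Delta = -16*(-756) = 12096

12096


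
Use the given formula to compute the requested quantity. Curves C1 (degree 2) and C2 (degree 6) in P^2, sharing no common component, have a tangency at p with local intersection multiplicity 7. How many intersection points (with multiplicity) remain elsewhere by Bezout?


By Bezout's theorem, the total intersection number is d1 * d2.
Total = 2 * 6 = 12
Intersection multiplicity at p = 7
Remaining intersections = 12 - 7 = 5

5


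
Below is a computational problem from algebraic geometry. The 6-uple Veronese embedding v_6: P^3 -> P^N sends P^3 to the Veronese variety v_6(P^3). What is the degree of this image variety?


The Veronese variety v_6(P^3) has degree d^r.
d^r = 6^3 = 216

216


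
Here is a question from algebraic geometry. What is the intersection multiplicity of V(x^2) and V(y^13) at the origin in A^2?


The intersection multiplicity of V(x^a) and V(y^b) at the origin is:
I(O; V(x^2), V(y^13)) = dim_k(k[x,y]/(x^2, y^13))
A basis for k[x,y]/(x^2, y^13) is the set of monomials x^i * y^j
where 0 <= i < 2 and 0 <= j < 13.
The number of such monomials is 2 * 13 = 26

26


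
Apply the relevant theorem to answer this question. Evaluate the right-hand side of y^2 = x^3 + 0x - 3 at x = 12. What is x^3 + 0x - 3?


Compute x^3 + 0x - 3 at x = 12:
x^3 = 12^3 = 1728
0*x = 0*12 = 0
Sum: 1728 + 0 - 3 = 1725

1725


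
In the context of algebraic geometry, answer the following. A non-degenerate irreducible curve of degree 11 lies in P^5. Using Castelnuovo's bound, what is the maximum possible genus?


Castelnuovo's bound: write d - 1 = m(r-1) + epsilon with 0 <= epsilon < r-1.
d - 1 = 11 - 1 = 10
r - 1 = 5 - 1 = 4
10 = 2*4 + 2, so m = 2, epsilon = 2
pi(d, r) = m(m-1)(r-1)/2 + m*epsilon
= 2*1*4/2 + 2*2
= 8/2 + 4
= 4 + 4 = 8

8


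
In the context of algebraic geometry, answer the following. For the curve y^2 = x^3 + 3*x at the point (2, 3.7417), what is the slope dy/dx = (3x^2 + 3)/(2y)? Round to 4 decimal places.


Using implicit differentiation of y^2 = x^3 + 3*x:
2y * dy/dx = 3x^2 + 3
dy/dx = (3x^2 + 3)/(2y)
Numerator: 3*2^2 + 3 = 15
Denominator: 2*3.7417 = 7.4834
dy/dx = 15/7.4834 = 2.0044

2.0044


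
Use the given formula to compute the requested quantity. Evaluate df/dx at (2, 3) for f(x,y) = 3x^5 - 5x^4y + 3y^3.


df/dx = 5*3*x^4 + 4*(-5)*x^3*y
At (2,3): 5*3*2^4 + 4*(-5)*2^3*3
= 240 - 480
= -240

-240


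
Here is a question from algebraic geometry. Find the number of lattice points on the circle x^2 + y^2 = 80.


Systematically check integer values of x where x^2 <= 80.
For each valid x, check if 80 - x^2 is a perfect square.
x=4: 80 - 16 = 64, sqrt = 8 (valid)
x=8: 80 - 64 = 16, sqrt = 4 (valid)
Total integer solutions found: 8

8


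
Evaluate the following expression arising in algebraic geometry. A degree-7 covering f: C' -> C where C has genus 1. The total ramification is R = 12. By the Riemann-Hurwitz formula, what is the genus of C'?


Riemann-Hurwitz formula: 2g' - 2 = d(2g - 2) + R
Given: d = 7, g = 1, R = 12
2g' - 2 = 7*(2*1 - 2) + 12
2g' - 2 = 7*0 + 12
2g' - 2 = 0 + 12 = 12
2g' = 14
g' = 7

7


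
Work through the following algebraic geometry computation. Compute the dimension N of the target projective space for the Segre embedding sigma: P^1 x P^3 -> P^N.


The Segre embedding maps P^m x P^n into P^N via
all products of coordinates from each factor.
N = (m+1)(n+1) - 1
N = (1+1)(3+1) - 1
N = 2*4 - 1
N = 8 - 1 = 7

7


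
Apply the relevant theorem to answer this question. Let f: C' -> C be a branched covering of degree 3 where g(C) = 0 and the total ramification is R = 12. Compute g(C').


Riemann-Hurwitz formula: 2g' - 2 = d(2g - 2) + R
Given: d = 3, g = 0, R = 12
2g' - 2 = 3*(2*0 - 2) + 12
2g' - 2 = 3*(-2) + 12
2g' - 2 = -6 + 12 = 6
2g' = 8
g' = 4

4


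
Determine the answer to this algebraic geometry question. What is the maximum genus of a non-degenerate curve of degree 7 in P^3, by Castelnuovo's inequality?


Castelnuovo's bound: write d - 1 = m(r-1) + epsilon with 0 <= epsilon < r-1.
d - 1 = 7 - 1 = 6
r - 1 = 3 - 1 = 2
6 = 3*2 + 0, so m = 3, epsilon = 0
pi(d, r) = m(m-1)(r-1)/2 + m*epsilon
= 3*2*2/2 + 3*0
= 12/2 + 0
= 6 + 0 = 6

6


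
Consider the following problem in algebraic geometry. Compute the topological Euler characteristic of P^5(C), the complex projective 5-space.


The complex projective space P^5 has one cell in each even real dimension 0, 2, ..., 10.
The cohomology groups are H^{2k}(P^5) = Z for k = 0,...,5, and 0 otherwise.
Euler characteristic = sum of Betti numbers = 1 per even-dimensional cohomology group.
chi(P^5) = 5 + 1 = 6

6


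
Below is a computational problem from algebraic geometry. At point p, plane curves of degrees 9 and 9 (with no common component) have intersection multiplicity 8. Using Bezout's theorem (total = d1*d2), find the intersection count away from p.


By Bezout's theorem, the total intersection number is d1 * d2.
Total = 9 * 9 = 81
Intersection multiplicity at p = 8
Remaining intersections = 81 - 8 = 73

73


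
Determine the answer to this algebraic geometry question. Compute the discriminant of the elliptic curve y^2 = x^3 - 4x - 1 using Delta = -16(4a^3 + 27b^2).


Compute each component:
4a^3 = 4*(-4)^3 = 4*(-64) = -256
27b^2 = 27*(-1)^2 = 27*1 = 27
4a^3 + 27b^2 = -256 + 27 = -229
Delta = -16*(-229) = 3664

3664


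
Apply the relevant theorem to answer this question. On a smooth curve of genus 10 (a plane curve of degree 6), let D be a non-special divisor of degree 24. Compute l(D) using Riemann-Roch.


First, compute the genus of a smooth plane curve of degree 6:
g = (d-1)(d-2)/2 = (6-1)(6-2)/2 = 10
For a non-special divisor D (i.e., h^1(D) = 0), Riemann-Roch gives:
l(D) = deg(D) - g + 1
Since deg(D) = 24 >= 2g - 1 = 19, D is non-special.
l(D) = 24 - 10 + 1 = 15

15


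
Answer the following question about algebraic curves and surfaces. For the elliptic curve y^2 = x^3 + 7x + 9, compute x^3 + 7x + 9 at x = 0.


Compute x^3 + 7x + 9 at x = 0:
x^3 = 0^3 = 0
7*x = 7*0 = 0
Sum: 0 + 0 + 9 = 9

9


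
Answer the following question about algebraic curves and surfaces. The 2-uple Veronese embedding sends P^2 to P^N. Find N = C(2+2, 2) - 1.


The Veronese embedding v_d: P^n -> P^N maps each point to all
degree-d monomials in n+1 homogeneous coordinates.
N = C(n+d, d) - 1
N = C(2+2, 2) - 1
N = C(4, 2) - 1
C(4, 2) = 6
N = 6 - 1 = 5

5


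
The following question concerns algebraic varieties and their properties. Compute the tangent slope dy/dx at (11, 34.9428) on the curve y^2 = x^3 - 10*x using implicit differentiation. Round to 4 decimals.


Using implicit differentiation of y^2 = x^3 - 10*x:
2y * dy/dx = 3x^2 - 10
dy/dx = (3x^2 - 10)/(2y)
Numerator: 3*11^2 - 10 = 353
Denominator: 2*34.9428 = 69.8856
dy/dx = 353/69.8856 = 5.0511

5.0511


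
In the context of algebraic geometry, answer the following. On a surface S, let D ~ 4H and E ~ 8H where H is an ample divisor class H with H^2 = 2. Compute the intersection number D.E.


Using bilinearity of the intersection pairing on a surface S:
(aH).(bH) = ab * (H.H)
We have H^2 = 2.
D.E = (4H).(8H) = 4*8*2
= 32*2
= 64

64


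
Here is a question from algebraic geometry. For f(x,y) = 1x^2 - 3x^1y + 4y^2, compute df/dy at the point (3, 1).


df/dy = (-3)*x^1 + 2*4*y^1
At (3,1): (-3)*3^1 + 2*4*1^1
= -9 + 8
= -1

-1


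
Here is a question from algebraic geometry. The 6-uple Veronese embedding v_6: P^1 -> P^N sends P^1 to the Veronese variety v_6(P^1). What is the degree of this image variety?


The Veronese variety v_6(P^1) has degree d^r.
d^r = 6^1 = 6

6


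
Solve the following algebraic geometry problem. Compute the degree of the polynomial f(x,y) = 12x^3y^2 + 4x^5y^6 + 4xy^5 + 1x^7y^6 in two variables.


Examine each term for its total degree (sum of exponents).
  Term '12x^3y^2' has total degree 3+2 = 5.
  Term '4x^5y^6' has total degree 5+6 = 11.
  Term '4xy^5' has total degree 1+5 = 6.
  Term '1x^7y^6' has total degree 7+6 = 13.
The maximum total degree among all terms is 13.

13


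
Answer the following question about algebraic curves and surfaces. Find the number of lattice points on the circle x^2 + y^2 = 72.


Systematically check integer values of x where x^2 <= 72.
For each valid x, check if 72 - x^2 is a perfect square.
x=6: 72 - 36 = 36, sqrt = 6 (valid)
Total integer solutions found: 4

4


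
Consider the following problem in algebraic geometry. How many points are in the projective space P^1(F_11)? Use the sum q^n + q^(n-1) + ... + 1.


P^1(F_11) has (q^(n+1) - 1)/(q - 1) points.
= 11^1 + 11^0
= 11 + 1
= 12

12


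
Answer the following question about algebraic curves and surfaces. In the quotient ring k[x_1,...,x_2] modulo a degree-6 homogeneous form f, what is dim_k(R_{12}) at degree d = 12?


For R = k[x_1,...,x_n]/(f) with f homogeneous of degree e:
The Hilbert series is (1 - t^e)/(1 - t)^n.
So h(d) = C(d+n-1, n-1) - C(d-e+n-1, n-1) for d >= e.
With n=2, e=6, d=12:
C(12+2-1, 2-1) = C(13, 1) = 13
C(12-6+2-1, 2-1) = C(7, 1) = 7
h(12) = 13 - 7 = 6

6


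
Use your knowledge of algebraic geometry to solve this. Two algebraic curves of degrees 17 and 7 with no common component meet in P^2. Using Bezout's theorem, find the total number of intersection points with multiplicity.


Bezout's theorem states the intersection count equals the product of degrees.
Intersection count = 17 * 7 = 119

119


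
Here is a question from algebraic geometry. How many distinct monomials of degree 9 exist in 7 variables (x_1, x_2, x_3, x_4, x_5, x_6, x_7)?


The number of degree-9 monomials in 7 variables is C(d+n-1, n-1).
= C(9+7-1, 7-1) = C(15, 6)
= 5005

5005


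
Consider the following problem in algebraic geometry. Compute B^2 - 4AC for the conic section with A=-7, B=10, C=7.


The discriminant of a conic Ax^2 + Bxy + Cy^2 + ... = 0 is B^2 - 4AC.
B^2 = 10^2 = 100
4AC = 4*(-7)*7 = -196
Discriminant = 100 + 196 = 296

296


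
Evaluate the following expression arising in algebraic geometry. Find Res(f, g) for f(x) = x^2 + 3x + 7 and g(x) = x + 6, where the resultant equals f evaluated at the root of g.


For Res(f, x - c), we evaluate f at x = c.
f(-6) = (-6)^2 + 3*(-6) + 7
= 36 - 18 + 7
= 18 + 7 = 25
Res(f, g) = 25

25


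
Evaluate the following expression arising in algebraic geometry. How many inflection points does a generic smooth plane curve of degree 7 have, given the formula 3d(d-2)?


For a general smooth plane curve C of degree d, the inflection points are
the intersection of C with its Hessian curve, which has degree 3(d-2).
By Bezout, the total intersection number is d * 3(d-2) = 7 * 15 = 105.
For a general curve every flex is ordinary, so each contributes
multiplicity 1 to C·Hess(C), and the number of distinct inflection
points is 3d(d-2).
Inflection points = 3*7*(7-2) = 3*7*5 = 105

105


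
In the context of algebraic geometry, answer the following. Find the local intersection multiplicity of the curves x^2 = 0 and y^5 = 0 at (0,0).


The intersection multiplicity of V(x^a) and V(y^b) at the origin is:
I(O; V(x^2), V(y^5)) = dim_k(k[x,y]/(x^2, y^5))
A basis for k[x,y]/(x^2, y^5) is the set of monomials x^i * y^j
where 0 <= i < 2 and 0 <= j < 5.
The number of such monomials is 2 * 5 = 10

10


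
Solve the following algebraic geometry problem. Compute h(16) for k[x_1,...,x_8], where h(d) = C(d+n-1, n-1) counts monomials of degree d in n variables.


The Hilbert function for the polynomial ring in 8 variables is:
h(d) = C(d+n-1, n-1)
h(16) = C(16+8-1, 8-1) = C(23, 7)
= 23! / (7! * 16!)
= 245157

245157


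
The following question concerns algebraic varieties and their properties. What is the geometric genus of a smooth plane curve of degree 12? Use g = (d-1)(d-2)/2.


Using the genus formula for smooth plane curves:
g = (d-1)(d-2)/2
g = (12-1)(12-2)/2
g = 11*10/2
g = 110/2 = 55

55


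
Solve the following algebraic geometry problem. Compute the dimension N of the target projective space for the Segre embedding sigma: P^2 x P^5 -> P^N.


The Segre embedding maps P^m x P^n into P^N via
all products of coordinates from each factor.
N = (m+1)(n+1) - 1
N = (2+1)(5+1) - 1
N = 3*6 - 1
N = 18 - 1 = 17

17


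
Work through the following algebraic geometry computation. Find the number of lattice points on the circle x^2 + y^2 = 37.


Systematically check integer values of x where x^2 <= 37.
For each valid x, check if 37 - x^2 is a perfect square.
x=1: 37 - 1 = 36, sqrt = 6 (valid)
x=6: 37 - 36 = 1, sqrt = 1 (valid)
Total integer solutions found: 8

8


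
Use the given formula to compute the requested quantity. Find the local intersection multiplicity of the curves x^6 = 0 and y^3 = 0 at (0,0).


The intersection multiplicity of V(x^a) and V(y^b) at the origin is:
I(O; V(x^6), V(y^3)) = dim_k(k[x,y]/(x^6, y^3))
A basis for k[x,y]/(x^6, y^3) is the set of monomials x^i * y^j
where 0 <= i < 6 and 0 <= j < 3.
The number of such monomials is 6 * 3 = 18

18


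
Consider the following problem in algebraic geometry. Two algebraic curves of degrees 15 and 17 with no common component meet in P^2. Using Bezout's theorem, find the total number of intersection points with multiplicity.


Bezout's theorem states the intersection count equals the product of degrees.
Intersection count = 15 * 17 = 255

255


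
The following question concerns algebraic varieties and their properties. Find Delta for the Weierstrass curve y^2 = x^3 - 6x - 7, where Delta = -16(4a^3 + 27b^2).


Compute each component:
4a^3 = 4*(-6)^3 = 4*(-216) = -864
27b^2 = 27*(-7)^2 = 27*49 = 1323
4a^3 + 27b^2 = -864 + 1323 = 459
Delta = -16*459 = -7344

-7344


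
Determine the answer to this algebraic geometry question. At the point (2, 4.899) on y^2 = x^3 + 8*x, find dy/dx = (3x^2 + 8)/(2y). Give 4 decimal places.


Using implicit differentiation of y^2 = x^3 + 8*x:
2y * dy/dx = 3x^2 + 8
dy/dx = (3x^2 + 8)/(2y)
Numerator: 3*2^2 + 8 = 20
Denominator: 2*4.899 = 9.798
dy/dx = 20/9.798 = 2.0412

2.0412


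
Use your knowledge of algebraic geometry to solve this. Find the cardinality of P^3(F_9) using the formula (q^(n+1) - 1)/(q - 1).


P^3(F_9) has (q^(n+1) - 1)/(q - 1) points.
= 9^3 + 9^2 + 9^1 + 9^0
= 729 + 81 + 9 + 1
= 820

820


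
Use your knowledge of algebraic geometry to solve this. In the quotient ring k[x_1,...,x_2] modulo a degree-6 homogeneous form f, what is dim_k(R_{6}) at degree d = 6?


For R = k[x_1,...,x_n]/(f) with f homogeneous of degree e:
The Hilbert series is (1 - t^e)/(1 - t)^n.
So h(d) = C(d+n-1, n-1) - C(d-e+n-1, n-1) for d >= e.
With n=2, e=6, d=6:
C(6+2-1, 2-1) = C(7, 1) = 7
C(6-6+2-1, 2-1) = C(1, 1) = 1
h(6) = 7 - 1 = 6

6


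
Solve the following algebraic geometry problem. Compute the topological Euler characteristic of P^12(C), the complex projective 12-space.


The complex projective space P^12 has one cell in each even real dimension 0, 2, ..., 24.
The cohomology groups are H^{2k}(P^12) = Z for k = 0,...,12, and 0 otherwise.
Euler characteristic = sum of Betti numbers = 1 per even-dimensional cohomology group.
chi(P^12) = 12 + 1 = 13

13


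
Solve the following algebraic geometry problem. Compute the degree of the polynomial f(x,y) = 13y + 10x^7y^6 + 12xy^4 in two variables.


Examine each term for its total degree (sum of exponents).
  Term '13y' has total degree 0+1 = 1.
  Term '10x^7y^6' has total degree 7+6 = 13.
  Term '12xy^4' has total degree 1+4 = 5.
The maximum total degree among all terms is 13.

13


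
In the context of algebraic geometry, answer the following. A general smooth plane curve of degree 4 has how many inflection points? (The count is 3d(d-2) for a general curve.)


For a general smooth plane curve C of degree d, the inflection points are
the intersection of C with its Hessian curve, which has degree 3(d-2).
By Bezout, the total intersection number is d * 3(d-2) = 4 * 6 = 24.
For a general curve every flex is ordinary, so each contributes
multiplicity 1 to C·Hess(C), and the number of distinct inflection
points is 3d(d-2).
Inflection points = 3*4*(4-2) = 3*4*2 = 24

24


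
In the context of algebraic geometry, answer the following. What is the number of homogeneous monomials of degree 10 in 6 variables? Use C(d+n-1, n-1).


The number of degree-10 monomials in 6 variables is C(d+n-1, n-1).
= C(10+6-1, 6-1) = C(15, 5)
= 3003

3003


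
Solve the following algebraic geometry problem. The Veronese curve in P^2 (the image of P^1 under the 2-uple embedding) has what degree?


The rational normal curve in P^2 is the image of P^1 under the 2-uple Veronese.
A general hyperplane in P^2 pulls back to a degree-2 form on P^1, which has 2 zeros,
so the curve meets a general hyperplane in 2 points. Degree = 2.

2


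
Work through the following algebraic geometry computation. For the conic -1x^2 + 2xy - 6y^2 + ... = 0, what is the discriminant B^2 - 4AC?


The discriminant of a conic Ax^2 + Bxy + Cy^2 + ... = 0 is B^2 - 4AC.
B^2 = 2^2 = 4
4AC = 4*(-1)*(-6) = 24
Discriminant = 4 - 24 = -20

-20


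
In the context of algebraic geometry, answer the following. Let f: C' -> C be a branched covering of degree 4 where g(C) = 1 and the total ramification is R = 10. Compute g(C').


Riemann-Hurwitz formula: 2g' - 2 = d(2g - 2) + R
Given: d = 4, g = 1, R = 10
2g' - 2 = 4*(2*1 - 2) + 10
2g' - 2 = 4*0 + 10
2g' - 2 = 0 + 10 = 10
2g' = 12
g' = 6

6


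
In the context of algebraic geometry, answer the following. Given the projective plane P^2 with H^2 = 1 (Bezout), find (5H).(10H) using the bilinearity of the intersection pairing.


Using bilinearity of the intersection pairing on the projective plane P^2:
(aH).(bH) = ab * (H.H)
We have H^2 = 1 (Bezout).
D.E = (5H).(10H) = 5*10*1
= 50*1
= 50

50


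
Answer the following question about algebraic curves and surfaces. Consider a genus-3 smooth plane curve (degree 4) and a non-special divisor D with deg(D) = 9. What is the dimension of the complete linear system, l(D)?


First, compute the genus of a smooth plane curve of degree 4:
g = (d-1)(d-2)/2 = (4-1)(4-2)/2 = 3
For a non-special divisor D (i.e., h^1(D) = 0), Riemann-Roch gives:
l(D) = deg(D) - g + 1
Since deg(D) = 9 >= 2g - 1 = 5, D is non-special.
l(D) = 9 - 3 + 1 = 7

7


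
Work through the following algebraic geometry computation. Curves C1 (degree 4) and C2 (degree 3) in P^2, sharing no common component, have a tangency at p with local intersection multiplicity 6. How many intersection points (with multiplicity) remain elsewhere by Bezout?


By Bezout's theorem, the total intersection number is d1 * d2.
Total = 4 * 3 = 12
Intersection multiplicity at p = 6
Remaining intersections = 12 - 6 = 6

6


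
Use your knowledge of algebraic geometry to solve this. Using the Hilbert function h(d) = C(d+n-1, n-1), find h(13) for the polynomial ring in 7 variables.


The Hilbert function for the polynomial ring in 7 variables is:
h(d) = C(d+n-1, n-1)
h(13) = C(13+7-1, 7-1) = C(19, 6)
= 19! / (6! * 13!)
= 27132

27132


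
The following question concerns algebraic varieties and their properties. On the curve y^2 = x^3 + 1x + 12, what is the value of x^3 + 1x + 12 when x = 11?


Compute x^3 + 1x + 12 at x = 11:
x^3 = 11^3 = 1331
1*x = 1*11 = 11
Sum: 1331 + 11 + 12 = 1354

1354


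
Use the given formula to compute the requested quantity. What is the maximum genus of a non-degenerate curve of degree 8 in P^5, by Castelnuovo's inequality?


Castelnuovo's bound: write d - 1 = m(r-1) + epsilon with 0 <= epsilon < r-1.
d - 1 = 8 - 1 = 7
r - 1 = 5 - 1 = 4
7 = 1*4 + 3, so m = 1, epsilon = 3
pi(d, r) = m(m-1)(r-1)/2 + m*epsilon
= 1*0*4/2 + 1*3
= 0/2 + 3
= 0 + 3 = 3

3


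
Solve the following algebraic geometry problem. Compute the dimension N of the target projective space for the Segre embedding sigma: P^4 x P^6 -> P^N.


The Segre embedding maps P^m x P^n into P^N via
all products of coordinates from each factor.
N = (m+1)(n+1) - 1
N = (4+1)(6+1) - 1
N = 5*7 - 1
N = 35 - 1 = 34

34


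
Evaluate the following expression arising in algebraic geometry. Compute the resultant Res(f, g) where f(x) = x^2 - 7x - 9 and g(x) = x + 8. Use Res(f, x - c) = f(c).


For Res(f, x - c), we evaluate f at x = c.
f(-8) = (-8)^2 - 7*(-8) - 9
= 64 + 56 - 9
= 120 - 9 = 111
Res(f, g) = 111

111


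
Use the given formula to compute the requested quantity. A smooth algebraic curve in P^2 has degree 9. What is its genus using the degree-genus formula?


Using the genus formula for smooth plane curves:
g = (d-1)(d-2)/2
g = (9-1)(9-2)/2
g = 8*7/2
g = 56/2 = 28

28


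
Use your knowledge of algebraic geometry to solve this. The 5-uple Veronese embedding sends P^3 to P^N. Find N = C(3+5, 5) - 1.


The Veronese embedding v_d: P^n -> P^N maps each point to all
degree-d monomials in n+1 homogeneous coordinates.
N = C(n+d, d) - 1
N = C(3+5, 5) - 1
N = C(8, 5) - 1
C(8, 5) = 56
N = 56 - 1 = 55

55


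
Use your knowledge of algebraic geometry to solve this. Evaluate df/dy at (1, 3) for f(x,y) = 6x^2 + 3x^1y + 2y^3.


df/dy = 3*x^1 + 3*2*y^2
At (1,3): 3*1^1 + 3*2*3^2
= 3 + 54
= 57

57


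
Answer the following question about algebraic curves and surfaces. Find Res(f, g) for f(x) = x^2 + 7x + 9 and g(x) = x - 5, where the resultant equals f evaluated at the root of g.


For Res(f, x - c), we evaluate f at x = c.
f(5) = 5^2 + 7*5 + 9
= 25 + 35 + 9
= 60 + 9 = 69
Res(f, g) = 69

69


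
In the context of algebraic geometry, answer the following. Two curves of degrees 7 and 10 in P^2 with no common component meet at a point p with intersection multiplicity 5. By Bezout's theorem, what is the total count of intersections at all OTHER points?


By Bezout's theorem, the total intersection number is d1 * d2.
Total = 7 * 10 = 70
Intersection multiplicity at p = 5
Remaining intersections = 70 - 5 = 65

65


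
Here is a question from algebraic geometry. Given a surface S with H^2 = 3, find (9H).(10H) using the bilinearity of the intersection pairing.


Using bilinearity of the intersection pairing on a surface S:
(aH).(bH) = ab * (H.H)
We have H^2 = 3.
D.E = (9H).(10H) = 9*10*3
= 90*3
= 270

270


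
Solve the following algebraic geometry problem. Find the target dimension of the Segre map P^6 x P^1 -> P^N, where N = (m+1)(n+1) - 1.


The Segre embedding maps P^m x P^n into P^N via
all products of coordinates from each factor.
N = (m+1)(n+1) - 1
N = (6+1)(1+1) - 1
N = 7*2 - 1
N = 14 - 1 = 13

13


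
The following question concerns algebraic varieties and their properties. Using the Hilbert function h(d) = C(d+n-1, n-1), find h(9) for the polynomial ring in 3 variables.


The Hilbert function for the polynomial ring in 3 variables is:
h(d) = C(d+n-1, n-1)
h(9) = C(9+3-1, 3-1) = C(11, 2)
= 11! / (2! * 9!)
= 55

55


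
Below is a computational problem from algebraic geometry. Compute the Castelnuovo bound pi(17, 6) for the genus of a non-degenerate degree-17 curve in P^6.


Castelnuovo's bound: write d - 1 = m(r-1) + epsilon with 0 <= epsilon < r-1.
d - 1 = 17 - 1 = 16
r - 1 = 6 - 1 = 5
16 = 3*5 + 1, so m = 3, epsilon = 1
pi(d, r) = m(m-1)(r-1)/2 + m*epsilon
= 3*2*5/2 + 3*1
= 30/2 + 3
= 15 + 3 = 18

18


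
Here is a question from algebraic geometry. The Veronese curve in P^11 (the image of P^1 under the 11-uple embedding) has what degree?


The rational normal curve in P^11 is the image of P^1 under the 11-uple Veronese.
A general hyperplane in P^11 pulls back to a degree-11 form on P^1, which has 11 zeros,
so the curve meets a general hyperplane in 11 points. Degree = 11.

11


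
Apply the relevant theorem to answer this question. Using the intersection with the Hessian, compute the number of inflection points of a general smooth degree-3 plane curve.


For a general smooth plane curve C of degree d, the inflection points are
the intersection of C with its Hessian curve, which has degree 3(d-2).
By Bezout, the total intersection number is d * 3(d-2) = 3 * 3 = 9.
For a general curve every flex is ordinary, so each contributes
multiplicity 1 to C·Hess(C), and the number of distinct inflection
points is 3d(d-2).
Inflection points = 3*3*(3-2) = 3*3*1 = 9

9


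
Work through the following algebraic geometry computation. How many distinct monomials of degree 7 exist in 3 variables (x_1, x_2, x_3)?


The number of degree-7 monomials in 3 variables is C(d+n-1, n-1).
= C(7+3-1, 3-1) = C(9, 2)
= 36

36


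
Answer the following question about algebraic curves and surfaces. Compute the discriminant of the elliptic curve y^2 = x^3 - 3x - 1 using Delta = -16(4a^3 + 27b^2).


Compute each component:
4a^3 = 4*(-3)^3 = 4*(-27) = -108
27b^2 = 27*(-1)^2 = 27*1 = 27
4a^3 + 27b^2 = -108 + 27 = -81
Delta = -16*(-81) = 1296

1296


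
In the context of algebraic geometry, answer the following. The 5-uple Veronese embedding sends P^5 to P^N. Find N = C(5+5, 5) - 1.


The Veronese embedding v_d: P^n -> P^N maps each point to all
degree-d monomials in n+1 homogeneous coordinates.
N = C(n+d, d) - 1
N = C(5+5, 5) - 1
N = C(10, 5) - 1
C(10, 5) = 252
N = 252 - 1 = 251

251


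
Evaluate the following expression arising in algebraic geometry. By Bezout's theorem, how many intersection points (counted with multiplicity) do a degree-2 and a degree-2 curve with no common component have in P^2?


Bezout's theorem states the intersection count equals the product of degrees.
Intersection count = 2 * 2 = 4

4


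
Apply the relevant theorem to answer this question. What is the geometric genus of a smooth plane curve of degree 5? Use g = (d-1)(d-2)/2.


Using the genus formula for smooth plane curves:
g = (d-1)(d-2)/2
g = (5-1)(5-2)/2
g = 4*3/2
g = 12/2 = 6

6


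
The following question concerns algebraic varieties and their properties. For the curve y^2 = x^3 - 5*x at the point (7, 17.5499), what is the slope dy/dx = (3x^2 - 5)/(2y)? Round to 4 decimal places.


Using implicit differentiation of y^2 = x^3 - 5*x:
2y * dy/dx = 3x^2 - 5
dy/dx = (3x^2 - 5)/(2y)
Numerator: 3*7^2 - 5 = 142
Denominator: 2*17.5499 = 35.0998
dy/dx = 142/35.0998 = 4.0456

4.0456


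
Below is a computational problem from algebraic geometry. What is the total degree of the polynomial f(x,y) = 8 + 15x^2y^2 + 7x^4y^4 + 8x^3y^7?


Examine each term for its total degree (sum of exponents).
  Term '8' has total degree 0+0 = 0.
  Term '15x^2y^2' has total degree 2+2 = 4.
  Term '7x^4y^4' has total degree 4+4 = 8.
  Term '8x^3y^7' has total degree 3+7 = 10.
The maximum total degree among all terms is 10.

10


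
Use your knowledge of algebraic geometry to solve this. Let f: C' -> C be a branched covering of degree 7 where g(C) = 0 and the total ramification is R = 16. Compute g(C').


Riemann-Hurwitz formula: 2g' - 2 = d(2g - 2) + R
Given: d = 7, g = 0, R = 16
2g' - 2 = 7*(2*0 - 2) + 16
2g' - 2 = 7*(-2) + 16
2g' - 2 = -14 + 16 = 2
2g' = 4
g' = 2

2


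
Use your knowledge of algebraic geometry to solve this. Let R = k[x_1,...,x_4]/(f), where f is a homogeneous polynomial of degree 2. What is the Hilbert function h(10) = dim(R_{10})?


For R = k[x_1,...,x_n]/(f) with f homogeneous of degree e:
The Hilbert series is (1 - t^e)/(1 - t)^n.
So h(d) = C(d+n-1, n-1) - C(d-e+n-1, n-1) for d >= e.
With n=4, e=2, d=10:
C(10+4-1, 4-1) = C(13, 3) = 286
C(10-2+4-1, 4-1) = C(11, 3) = 165
h(10) = 286 - 165 = 121

121


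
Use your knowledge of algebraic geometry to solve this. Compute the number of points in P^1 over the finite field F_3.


P^1(F_3) has (q^(n+1) - 1)/(q - 1) points.
= 3^1 + 3^0
= 3 + 1
= 4

4


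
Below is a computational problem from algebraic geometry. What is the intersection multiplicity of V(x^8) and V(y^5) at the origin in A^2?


The intersection multiplicity of V(x^a) and V(y^b) at the origin is:
I(O; V(x^8), V(y^5)) = dim_k(k[x,y]/(x^8, y^5))
A basis for k[x,y]/(x^8, y^5) is the set of monomials x^i * y^j
where 0 <= i < 8 and 0 <= j < 5.
The number of such monomials is 8 * 5 = 40

40


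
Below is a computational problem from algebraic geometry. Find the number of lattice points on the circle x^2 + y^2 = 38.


Systematically check integer values of x where x^2 <= 38.
For each valid x, check if 38 - x^2 is a perfect square.
Total integer solutions found: 0

0


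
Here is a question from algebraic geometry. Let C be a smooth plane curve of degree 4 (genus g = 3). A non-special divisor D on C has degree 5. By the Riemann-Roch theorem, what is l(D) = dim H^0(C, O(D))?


First, compute the genus of a smooth plane curve of degree 4:
g = (d-1)(d-2)/2 = (4-1)(4-2)/2 = 3
For a non-special divisor D (i.e., h^1(D) = 0), Riemann-Roch gives:
l(D) = deg(D) - g + 1
Since deg(D) = 5 >= 2g - 1 = 5, D is non-special.
l(D) = 5 - 3 + 1 = 3

3


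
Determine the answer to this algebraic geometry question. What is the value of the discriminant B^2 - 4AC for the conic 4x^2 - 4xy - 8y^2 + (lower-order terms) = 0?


The discriminant of a conic Ax^2 + Bxy + Cy^2 + ... = 0 is B^2 - 4AC.
B^2 = (-4)^2 = 16
4AC = 4*4*(-8) = -128
Discriminant = 16 + 128 = 144

144


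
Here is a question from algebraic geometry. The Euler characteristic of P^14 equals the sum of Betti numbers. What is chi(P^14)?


The complex projective space P^14 has one cell in each even real dimension 0, 2, ..., 28.
The cohomology groups are H^{2k}(P^14) = Z for k = 0,...,14, and 0 otherwise.
Euler characteristic = sum of Betti numbers = 1 per even-dimensional cohomology group.
chi(P^14) = 14 + 1 = 15

15


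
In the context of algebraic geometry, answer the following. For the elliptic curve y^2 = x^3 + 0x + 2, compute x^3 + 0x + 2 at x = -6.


Compute x^3 + 0x + 2 at x = -6:
x^3 = (-6)^3 = -216
0*x = 0*(-6) = 0
Sum: -216 + 0 + 2 = -214

-214


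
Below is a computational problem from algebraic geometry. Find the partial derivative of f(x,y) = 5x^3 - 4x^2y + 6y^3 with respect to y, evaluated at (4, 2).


df/dy = (-4)*x^2 + 3*6*y^2
At (4,2): (-4)*4^2 + 3*6*2^2
= -64 + 72
= 8

8


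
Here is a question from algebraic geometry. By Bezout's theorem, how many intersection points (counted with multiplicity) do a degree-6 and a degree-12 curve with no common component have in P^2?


Bezout's theorem states the intersection count equals the product of degrees.
Intersection count = 6 * 12 = 72

72
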